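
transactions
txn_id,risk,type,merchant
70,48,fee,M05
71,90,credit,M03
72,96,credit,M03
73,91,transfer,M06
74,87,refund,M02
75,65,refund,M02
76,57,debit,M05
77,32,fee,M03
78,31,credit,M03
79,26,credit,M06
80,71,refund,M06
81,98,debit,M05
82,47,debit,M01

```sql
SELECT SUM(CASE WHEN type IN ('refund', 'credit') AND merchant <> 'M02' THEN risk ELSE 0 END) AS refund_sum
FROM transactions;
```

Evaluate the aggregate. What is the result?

314

txn_id=70: ✗
txn_id=71: ✓ → 90
txn_id=72: ✓ → 96
txn_id=73: ✗
txn_id=74: ✗
txn_id=75: ✗
txn_id=76: ✗
txn_id=77: ✗
txn_id=78: ✓ → 31
txn_id=79: ✓ → 26
txn_id=80: ✓ → 71
txn_id=81: ✗
txn_id=82: ✗
refund_sum = 90 + 96 + 31 + 26 + 71 = 314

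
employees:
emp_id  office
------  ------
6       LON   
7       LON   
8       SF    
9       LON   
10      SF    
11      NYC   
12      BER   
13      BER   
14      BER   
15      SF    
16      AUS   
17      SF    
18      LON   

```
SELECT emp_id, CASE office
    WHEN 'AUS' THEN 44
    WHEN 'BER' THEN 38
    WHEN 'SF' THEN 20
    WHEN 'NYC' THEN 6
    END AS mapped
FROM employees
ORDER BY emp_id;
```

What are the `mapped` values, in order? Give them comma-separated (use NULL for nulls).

emp_id=6: (no match → NULL) → NULL
emp_id=7: (no match → NULL) → NULL
emp_id=8: office='SF' → 20
emp_id=9: (no match → NULL) → NULL
emp_id=10: office='SF' → 20
emp_id=11: office='NYC' → 6
emp_id=12: office='BER' → 38
emp_id=13: office='BER' → 38
emp_id=14: office='BER' → 38
emp_id=15: office='SF' → 20
emp_id=16: office='AUS' → 44
emp_id=17: office='SF' → 20
emp_id=18: (no match → NULL) → NULL

NULL, NULL, 20, NULL, 20, 6, 38, 38, 38, 20, 44, 20, NULL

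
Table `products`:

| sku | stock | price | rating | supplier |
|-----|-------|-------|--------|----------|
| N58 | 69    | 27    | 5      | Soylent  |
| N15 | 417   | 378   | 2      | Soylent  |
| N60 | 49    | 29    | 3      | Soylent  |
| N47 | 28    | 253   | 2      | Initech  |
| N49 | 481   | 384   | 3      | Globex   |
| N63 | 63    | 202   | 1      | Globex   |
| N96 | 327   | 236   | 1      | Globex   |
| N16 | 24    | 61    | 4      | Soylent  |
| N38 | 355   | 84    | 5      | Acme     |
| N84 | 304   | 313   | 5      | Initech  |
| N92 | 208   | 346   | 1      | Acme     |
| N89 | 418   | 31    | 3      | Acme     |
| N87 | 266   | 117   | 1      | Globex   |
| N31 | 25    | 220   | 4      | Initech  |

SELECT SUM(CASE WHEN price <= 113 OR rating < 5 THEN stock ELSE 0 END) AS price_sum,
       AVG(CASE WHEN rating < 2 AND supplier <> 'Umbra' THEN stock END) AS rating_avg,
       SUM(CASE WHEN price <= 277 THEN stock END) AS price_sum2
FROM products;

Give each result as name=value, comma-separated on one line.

[price_sum: price <= 113 OR rating < 5]
sku=N58: ✓ → 69
sku=N15: ✓ → 417
sku=N60: ✓ → 49
sku=N47: ✓ → 28
sku=N49: ✓ → 481
sku=N63: ✓ → 63
sku=N96: ✓ → 327
sku=N16: ✓ → 24
sku=N38: ✓ → 355
sku=N84: ✗
sku=N92: ✓ → 208
sku=N89: ✓ → 418
sku=N87: ✓ → 266
sku=N31: ✓ → 25
price_sum = 69 + 417 + 49 + 28 + 481 + 63 + 327 + 24 + 355 + 208 + 418 + 266 + 25 = 2730
—
[rating_avg: rating < 2 AND supplier <> 'Umbra']
sku=N58: ✗
sku=N15: ✗
sku=N60: ✗
sku=N47: ✗
sku=N49: ✗
sku=N63: ✓ → 63
sku=N96: ✓ → 327
sku=N16: ✗
sku=N38: ✗
sku=N84: ✗
sku=N92: ✓ → 208
sku=N89: ✗
sku=N87: ✓ → 266
sku=N31: ✗
rating_avg = (63 + 327 + 208 + 266) / 4 = 216
—
[price_sum2: price <= 277]
sku=N58: ✓ → 69
sku=N15: ✗
sku=N60: ✓ → 49
sku=N47: ✓ → 28
sku=N49: ✗
sku=N63: ✓ → 63
sku=N96: ✓ → 327
sku=N16: ✓ → 24
sku=N38: ✓ → 355
sku=N84: ✗
sku=N92: ✗
sku=N89: ✓ → 418
sku=N87: ✓ → 266
sku=N31: ✓ → 25
price_sum2 = 69 + 49 + 28 + 63 + 327 + 24 + 355 + 418 + 266 + 25 = 1624

price_sum=2730, rating_avg=216, price_sum2=1624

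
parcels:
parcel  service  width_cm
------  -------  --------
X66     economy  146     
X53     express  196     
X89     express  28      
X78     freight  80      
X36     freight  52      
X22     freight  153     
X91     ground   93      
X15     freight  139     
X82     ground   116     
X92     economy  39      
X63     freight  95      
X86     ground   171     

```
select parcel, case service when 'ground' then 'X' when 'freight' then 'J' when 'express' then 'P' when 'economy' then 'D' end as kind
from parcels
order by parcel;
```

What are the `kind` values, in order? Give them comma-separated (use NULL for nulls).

J, J, J, P, J, D, J, X, X, P, X, D

parcel=X15: service='freight' → J
parcel=X22: service='freight' → J
parcel=X36: service='freight' → J
parcel=X53: service='express' → P
parcel=X63: service='freight' → J
parcel=X66: service='economy' → D
parcel=X78: service='freight' → J
parcel=X82: service='ground' → X
parcel=X86: service='ground' → X
parcel=X89: service='express' → P
parcel=X91: service='ground' → X
parcel=X92: service='economy' → D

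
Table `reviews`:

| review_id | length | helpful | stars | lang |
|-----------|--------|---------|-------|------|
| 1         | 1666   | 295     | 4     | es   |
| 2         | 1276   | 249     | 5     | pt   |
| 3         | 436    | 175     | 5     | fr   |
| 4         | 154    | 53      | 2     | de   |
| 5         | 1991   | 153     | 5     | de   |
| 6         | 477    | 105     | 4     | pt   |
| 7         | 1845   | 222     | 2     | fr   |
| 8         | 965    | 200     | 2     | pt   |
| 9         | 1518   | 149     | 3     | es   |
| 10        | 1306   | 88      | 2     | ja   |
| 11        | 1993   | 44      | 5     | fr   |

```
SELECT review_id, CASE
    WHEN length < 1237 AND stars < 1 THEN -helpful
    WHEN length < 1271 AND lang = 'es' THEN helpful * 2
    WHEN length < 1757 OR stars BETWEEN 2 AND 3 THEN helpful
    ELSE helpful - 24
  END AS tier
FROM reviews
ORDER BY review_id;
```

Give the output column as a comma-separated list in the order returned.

review_id=1: length < 1757 OR stars BETWEEN 2 AND 3 → 295
review_id=2: length < 1757 OR stars BETWEEN 2 AND 3 → 249
review_id=3: length < 1757 OR stars BETWEEN 2 AND 3 → 175
review_id=4: length < 1757 OR stars BETWEEN 2 AND 3 → 53
review_id=5: ELSE → 129
review_id=6: length < 1757 OR stars BETWEEN 2 AND 3 → 105
review_id=7: length < 1757 OR stars BETWEEN 2 AND 3 → 222
review_id=8: length < 1757 OR stars BETWEEN 2 AND 3 → 200
review_id=9: length < 1757 OR stars BETWEEN 2 AND 3 → 149
review_id=10: length < 1757 OR stars BETWEEN 2 AND 3 → 88
review_id=11: ELSE → 20

295, 249, 175, 53, 129, 105, 222, 200, 149, 88, 20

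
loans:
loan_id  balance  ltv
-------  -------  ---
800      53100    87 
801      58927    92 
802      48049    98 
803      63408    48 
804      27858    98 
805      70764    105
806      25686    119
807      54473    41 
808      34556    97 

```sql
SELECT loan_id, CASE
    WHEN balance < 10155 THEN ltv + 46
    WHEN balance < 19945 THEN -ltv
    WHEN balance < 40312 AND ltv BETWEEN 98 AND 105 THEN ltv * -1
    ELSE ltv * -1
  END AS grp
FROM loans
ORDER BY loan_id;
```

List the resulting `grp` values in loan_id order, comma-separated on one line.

loan_id=800: ELSE → -87
loan_id=801: ELSE → -92
loan_id=802: ELSE → -98
loan_id=803: ELSE → -48
loan_id=804: balance < 40312 AND ltv BETWEEN 98 AND 105 → -98
loan_id=805: ELSE → -105
loan_id=806: ELSE → -119
loan_id=807: ELSE → -41
loan_id=808: ELSE → -97

-87, -92, -98, -48, -98, -105, -119, -41, -97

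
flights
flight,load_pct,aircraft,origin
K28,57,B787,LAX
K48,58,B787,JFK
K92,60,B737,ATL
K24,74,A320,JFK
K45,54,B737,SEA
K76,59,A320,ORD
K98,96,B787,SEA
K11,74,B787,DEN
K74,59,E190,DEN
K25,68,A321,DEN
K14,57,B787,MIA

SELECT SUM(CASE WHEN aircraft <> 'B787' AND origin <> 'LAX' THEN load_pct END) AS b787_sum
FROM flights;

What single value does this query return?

374

flight=K28: ✗
flight=K48: ✗
flight=K92: ✓ → 60
flight=K24: ✓ → 74
flight=K45: ✓ → 54
flight=K76: ✓ → 59
flight=K98: ✗
flight=K11: ✗
flight=K74: ✓ → 59
flight=K25: ✓ → 68
flight=K14: ✗
b787_sum = 60 + 74 + 54 + 59 + 59 + 68 = 374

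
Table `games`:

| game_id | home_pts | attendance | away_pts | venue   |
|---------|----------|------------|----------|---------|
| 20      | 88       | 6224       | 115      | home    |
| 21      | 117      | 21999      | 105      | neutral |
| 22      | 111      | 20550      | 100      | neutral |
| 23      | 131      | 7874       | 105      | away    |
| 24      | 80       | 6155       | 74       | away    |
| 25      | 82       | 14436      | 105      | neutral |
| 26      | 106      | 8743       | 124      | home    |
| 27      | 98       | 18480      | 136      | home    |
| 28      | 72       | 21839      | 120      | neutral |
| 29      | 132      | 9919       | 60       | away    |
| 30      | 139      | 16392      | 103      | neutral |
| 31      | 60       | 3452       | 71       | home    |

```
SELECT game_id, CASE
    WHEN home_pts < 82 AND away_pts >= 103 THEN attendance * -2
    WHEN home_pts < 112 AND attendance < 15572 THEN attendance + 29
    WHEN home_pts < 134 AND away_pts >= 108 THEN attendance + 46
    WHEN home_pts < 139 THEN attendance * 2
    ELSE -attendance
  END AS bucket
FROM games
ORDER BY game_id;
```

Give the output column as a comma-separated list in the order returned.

6253, 43998, 41100, 15748, 6184, 14465, 8772, 18526, -43678, 19838, -16392, 3481

game_id=20: home_pts < 112 AND attendance < 15572 → 6253
game_id=21: home_pts < 139 → 43998
game_id=22: home_pts < 139 → 41100
game_id=23: home_pts < 139 → 15748
game_id=24: home_pts < 112 AND attendance < 15572 → 6184
game_id=25: home_pts < 112 AND attendance < 15572 → 14465
game_id=26: home_pts < 112 AND attendance < 15572 → 8772
game_id=27: home_pts < 134 AND away_pts >= 108 → 18526
game_id=28: home_pts < 82 AND away_pts >= 103 → -43678
game_id=29: home_pts < 139 → 19838
game_id=30: ELSE → -16392
game_id=31: home_pts < 112 AND attendance < 15572 → 3481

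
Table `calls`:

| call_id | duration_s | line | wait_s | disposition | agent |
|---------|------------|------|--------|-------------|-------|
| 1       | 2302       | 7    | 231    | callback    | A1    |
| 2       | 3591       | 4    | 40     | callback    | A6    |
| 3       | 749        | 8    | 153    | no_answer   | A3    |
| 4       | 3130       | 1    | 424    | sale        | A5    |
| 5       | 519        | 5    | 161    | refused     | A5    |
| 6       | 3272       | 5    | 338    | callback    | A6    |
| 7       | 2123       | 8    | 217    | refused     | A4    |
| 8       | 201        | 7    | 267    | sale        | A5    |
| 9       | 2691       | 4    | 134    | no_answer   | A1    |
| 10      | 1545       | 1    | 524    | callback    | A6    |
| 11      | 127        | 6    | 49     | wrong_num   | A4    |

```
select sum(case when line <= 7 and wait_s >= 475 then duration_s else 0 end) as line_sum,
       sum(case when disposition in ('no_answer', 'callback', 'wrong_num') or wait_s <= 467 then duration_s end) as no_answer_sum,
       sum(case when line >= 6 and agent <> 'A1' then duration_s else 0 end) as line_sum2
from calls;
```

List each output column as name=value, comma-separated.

line_sum=1545, no_answer_sum=20250, line_sum2=3200

[line_sum: line <= 7 and wait_s >= 475]
call_id=1: ✗
call_id=2: ✗
call_id=3: ✗
call_id=4: ✗
call_id=5: ✗
call_id=6: ✗
call_id=7: ✗
call_id=8: ✗
call_id=9: ✗
call_id=10: ✓ → 1545
call_id=11: ✗
line_sum = 1545
—
[no_answer_sum: disposition in ('no_answer', 'callback', 'wrong_num') or wait_s <= 467]
call_id=1: ✓ → 2302
call_id=2: ✓ → 3591
call_id=3: ✓ → 749
call_id=4: ✓ → 3130
call_id=5: ✓ → 519
call_id=6: ✓ → 3272
call_id=7: ✓ → 2123
call_id=8: ✓ → 201
call_id=9: ✓ → 2691
call_id=10: ✓ → 1545
call_id=11: ✓ → 127
no_answer_sum = 2302 + 3591 + 749 + 3130 + 519 + 3272 + 2123 + 201 + 2691 + 1545 + 127 = 20250
—
[line_sum2: line >= 6 and agent <> 'A1']
call_id=1: ✗
call_id=2: ✗
call_id=3: ✓ → 749
call_id=4: ✗
call_id=5: ✗
call_id=6: ✗
call_id=7: ✓ → 2123
call_id=8: ✓ → 201
call_id=9: ✗
call_id=10: ✗
call_id=11: ✓ → 127
line_sum2 = 749 + 2123 + 201 + 127 = 3200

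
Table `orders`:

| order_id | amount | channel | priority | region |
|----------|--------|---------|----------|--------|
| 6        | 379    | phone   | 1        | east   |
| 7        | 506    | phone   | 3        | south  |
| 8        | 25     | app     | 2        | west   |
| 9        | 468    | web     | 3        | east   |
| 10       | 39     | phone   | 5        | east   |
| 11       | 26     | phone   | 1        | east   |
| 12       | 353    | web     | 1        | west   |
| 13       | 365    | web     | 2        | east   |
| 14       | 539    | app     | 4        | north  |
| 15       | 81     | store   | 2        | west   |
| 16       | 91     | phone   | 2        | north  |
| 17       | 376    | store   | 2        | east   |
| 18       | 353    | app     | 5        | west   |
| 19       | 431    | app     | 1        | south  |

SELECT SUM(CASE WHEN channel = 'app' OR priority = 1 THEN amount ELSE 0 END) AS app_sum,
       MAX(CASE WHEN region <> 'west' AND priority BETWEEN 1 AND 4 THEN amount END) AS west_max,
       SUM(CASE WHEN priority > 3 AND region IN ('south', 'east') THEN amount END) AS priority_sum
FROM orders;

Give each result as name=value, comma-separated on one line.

app_sum=2106, west_max=539, priority_sum=39

[app_sum: channel = 'app' OR priority = 1]
order_id=6: ✓ → 379
order_id=7: ✗
order_id=8: ✓ → 25
order_id=9: ✗
order_id=10: ✗
order_id=11: ✓ → 26
order_id=12: ✓ → 353
order_id=13: ✗
order_id=14: ✓ → 539
order_id=15: ✗
order_id=16: ✗
order_id=17: ✗
order_id=18: ✓ → 353
order_id=19: ✓ → 431
app_sum = 379 + 25 + 26 + 353 + 539 + 353 + 431 = 2106
—
[west_max: region <> 'west' AND priority BETWEEN 1 AND 4]
order_id=6: ✓ → 379
order_id=7: ✓ → 506
order_id=8: ✗
order_id=9: ✓ → 468
order_id=10: ✗
order_id=11: ✓ → 26
order_id=12: ✗
order_id=13: ✓ → 365
order_id=14: ✓ → 539
order_id=15: ✗
order_id=16: ✓ → 91
order_id=17: ✓ → 376
order_id=18: ✗
order_id=19: ✓ → 431
west_max = MAX(379, 506, 468, 26, 365, 539, 91, 376, 431) = 539
—
[priority_sum: priority > 3 AND region IN ('south', 'east')]
order_id=6: ✗
order_id=7: ✗
order_id=8: ✗
order_id=9: ✗
order_id=10: ✓ → 39
order_id=11: ✗
order_id=12: ✗
order_id=13: ✗
order_id=14: ✗
order_id=15: ✗
order_id=16: ✗
order_id=17: ✗
order_id=18: ✗
order_id=19: ✗
priority_sum = 39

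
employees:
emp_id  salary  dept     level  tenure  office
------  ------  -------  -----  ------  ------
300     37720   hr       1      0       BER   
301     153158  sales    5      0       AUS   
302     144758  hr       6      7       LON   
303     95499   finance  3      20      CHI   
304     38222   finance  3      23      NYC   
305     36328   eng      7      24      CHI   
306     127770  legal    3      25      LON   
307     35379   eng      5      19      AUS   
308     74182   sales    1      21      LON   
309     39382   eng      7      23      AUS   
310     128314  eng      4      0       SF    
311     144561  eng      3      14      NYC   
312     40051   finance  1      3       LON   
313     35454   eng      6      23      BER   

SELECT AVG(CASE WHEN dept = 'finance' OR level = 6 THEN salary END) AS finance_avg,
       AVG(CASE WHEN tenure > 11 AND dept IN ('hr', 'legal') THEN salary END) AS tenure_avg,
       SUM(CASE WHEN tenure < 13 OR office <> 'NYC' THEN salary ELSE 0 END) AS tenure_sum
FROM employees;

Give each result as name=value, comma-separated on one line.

finance_avg=70796.8, tenure_avg=127770, tenure_sum=947995

[finance_avg: dept = 'finance' OR level = 6]
emp_id=300: ✗
emp_id=301: ✗
emp_id=302: ✓ → 144758
emp_id=303: ✓ → 95499
emp_id=304: ✓ → 38222
emp_id=305: ✗
emp_id=306: ✗
emp_id=307: ✗
emp_id=308: ✗
emp_id=309: ✗
emp_id=310: ✗
emp_id=311: ✗
emp_id=312: ✓ → 40051
emp_id=313: ✓ → 35454
finance_avg = (144758 + 95499 + 38222 + 40051 + 35454) / 5 = 70796.8
—
[tenure_avg: tenure > 11 AND dept IN ('hr', 'legal')]
emp_id=300: ✗
emp_id=301: ✗
emp_id=302: ✗
emp_id=303: ✗
emp_id=304: ✗
emp_id=305: ✗
emp_id=306: ✓ → 127770
emp_id=307: ✗
emp_id=308: ✗
emp_id=309: ✗
emp_id=310: ✗
emp_id=311: ✗
emp_id=312: ✗
emp_id=313: ✗
tenure_avg = 127770
—
[tenure_sum: tenure < 13 OR office <> 'NYC']
emp_id=300: ✓ → 37720
emp_id=301: ✓ → 153158
emp_id=302: ✓ → 144758
emp_id=303: ✓ → 95499
emp_id=304: ✗
emp_id=305: ✓ → 36328
emp_id=306: ✓ → 127770
emp_id=307: ✓ → 35379
emp_id=308: ✓ → 74182
emp_id=309: ✓ → 39382
emp_id=310: ✓ → 128314
emp_id=311: ✗
emp_id=312: ✓ → 40051
emp_id=313: ✓ → 35454
tenure_sum = 37720 + 153158 + 144758 + 95499 + 36328 + 127770 + 35379 + 74182 + 39382 + 128314 + 40051 + 35454 = 947995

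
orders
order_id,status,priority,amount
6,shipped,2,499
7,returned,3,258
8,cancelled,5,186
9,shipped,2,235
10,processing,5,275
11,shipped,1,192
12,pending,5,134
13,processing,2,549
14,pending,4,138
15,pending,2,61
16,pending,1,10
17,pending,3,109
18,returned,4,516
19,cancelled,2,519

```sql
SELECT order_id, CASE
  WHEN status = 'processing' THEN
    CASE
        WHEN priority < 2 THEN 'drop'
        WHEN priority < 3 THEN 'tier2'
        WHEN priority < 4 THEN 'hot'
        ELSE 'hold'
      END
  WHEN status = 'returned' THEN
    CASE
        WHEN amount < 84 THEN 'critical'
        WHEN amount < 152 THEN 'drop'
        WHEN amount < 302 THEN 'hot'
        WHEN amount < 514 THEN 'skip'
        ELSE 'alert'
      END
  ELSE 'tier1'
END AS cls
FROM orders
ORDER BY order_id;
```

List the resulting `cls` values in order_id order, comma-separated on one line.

tier1, hot, tier1, tier1, hold, tier1, tier1, tier2, tier1, tier1, tier1, tier1, alert, tier1

order_id=6: status='shipped' → outer ELSE → tier1
order_id=7: status='returned' → inner[amount < 302] → hot
order_id=8: status='cancelled' → outer ELSE → tier1
order_id=9: status='shipped' → outer ELSE → tier1
order_id=10: status='processing' → inner[ELSE] → hold
order_id=11: status='shipped' → outer ELSE → tier1
order_id=12: status='pending' → outer ELSE → tier1
order_id=13: status='processing' → inner[priority < 3] → tier2
order_id=14: status='pending' → outer ELSE → tier1
order_id=15: status='pending' → outer ELSE → tier1
order_id=16: status='pending' → outer ELSE → tier1
order_id=17: status='pending' → outer ELSE → tier1
order_id=18: status='returned' → inner[ELSE] → alert
order_id=19: status='cancelled' → outer ELSE → tier1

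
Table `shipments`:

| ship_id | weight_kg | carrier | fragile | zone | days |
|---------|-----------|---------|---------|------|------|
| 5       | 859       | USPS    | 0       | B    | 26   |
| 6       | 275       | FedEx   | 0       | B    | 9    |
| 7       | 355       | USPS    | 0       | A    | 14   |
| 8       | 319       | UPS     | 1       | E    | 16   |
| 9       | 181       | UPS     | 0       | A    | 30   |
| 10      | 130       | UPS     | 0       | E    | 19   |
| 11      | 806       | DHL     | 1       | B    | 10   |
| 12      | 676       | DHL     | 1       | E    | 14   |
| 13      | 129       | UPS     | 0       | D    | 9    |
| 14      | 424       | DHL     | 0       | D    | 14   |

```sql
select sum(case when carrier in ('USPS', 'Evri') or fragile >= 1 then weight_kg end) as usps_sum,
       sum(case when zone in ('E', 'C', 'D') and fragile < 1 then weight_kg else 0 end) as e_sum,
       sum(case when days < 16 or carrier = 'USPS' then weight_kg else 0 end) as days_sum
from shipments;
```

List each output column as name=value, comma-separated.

[usps_sum: carrier in ('USPS', 'Evri') or fragile >= 1]
ship_id=5: ✓ → 859
ship_id=6: ✗
ship_id=7: ✓ → 355
ship_id=8: ✓ → 319
ship_id=9: ✗
ship_id=10: ✗
ship_id=11: ✓ → 806
ship_id=12: ✓ → 676
ship_id=13: ✗
ship_id=14: ✗
usps_sum = 859 + 355 + 319 + 806 + 676 = 3015
—
[e_sum: zone in ('E', 'C', 'D') and fragile < 1]
ship_id=5: ✗
ship_id=6: ✗
ship_id=7: ✗
ship_id=8: ✗
ship_id=9: ✗
ship_id=10: ✓ → 130
ship_id=11: ✗
ship_id=12: ✗
ship_id=13: ✓ → 129
ship_id=14: ✓ → 424
e_sum = 130 + 129 + 424 = 683
—
[days_sum: days < 16 or carrier = 'USPS']
ship_id=5: ✓ → 859
ship_id=6: ✓ → 275
ship_id=7: ✓ → 355
ship_id=8: ✗
ship_id=9: ✗
ship_id=10: ✗
ship_id=11: ✓ → 806
ship_id=12: ✓ → 676
ship_id=13: ✓ → 129
ship_id=14: ✓ → 424
days_sum = 859 + 275 + 355 + 806 + 676 + 129 + 424 = 3524

usps_sum=3015, e_sum=683, days_sum=3524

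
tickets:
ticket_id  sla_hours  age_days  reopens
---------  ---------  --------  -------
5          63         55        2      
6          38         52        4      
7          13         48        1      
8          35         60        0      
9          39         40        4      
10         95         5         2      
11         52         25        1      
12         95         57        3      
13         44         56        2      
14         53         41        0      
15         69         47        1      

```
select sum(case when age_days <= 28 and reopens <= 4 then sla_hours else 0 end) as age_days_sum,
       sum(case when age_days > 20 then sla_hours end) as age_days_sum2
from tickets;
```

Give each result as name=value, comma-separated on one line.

age_days_sum=147, age_days_sum2=501

[age_days_sum: age_days <= 28 and reopens <= 4]
ticket_id=5: ✗
ticket_id=6: ✗
ticket_id=7: ✗
ticket_id=8: ✗
ticket_id=9: ✗
ticket_id=10: ✓ → 95
ticket_id=11: ✓ → 52
ticket_id=12: ✗
ticket_id=13: ✗
ticket_id=14: ✗
ticket_id=15: ✗
age_days_sum = 95 + 52 = 147
—
[age_days_sum2: age_days > 20]
ticket_id=5: ✓ → 63
ticket_id=6: ✓ → 38
ticket_id=7: ✓ → 13
ticket_id=8: ✓ → 35
ticket_id=9: ✓ → 39
ticket_id=10: ✗
ticket_id=11: ✓ → 52
ticket_id=12: ✓ → 95
ticket_id=13: ✓ → 44
ticket_id=14: ✓ → 53
ticket_id=15: ✓ → 69
age_days_sum2 = 63 + 38 + 13 + 35 + 39 + 52 + 95 + 44 + 53 + 69 = 501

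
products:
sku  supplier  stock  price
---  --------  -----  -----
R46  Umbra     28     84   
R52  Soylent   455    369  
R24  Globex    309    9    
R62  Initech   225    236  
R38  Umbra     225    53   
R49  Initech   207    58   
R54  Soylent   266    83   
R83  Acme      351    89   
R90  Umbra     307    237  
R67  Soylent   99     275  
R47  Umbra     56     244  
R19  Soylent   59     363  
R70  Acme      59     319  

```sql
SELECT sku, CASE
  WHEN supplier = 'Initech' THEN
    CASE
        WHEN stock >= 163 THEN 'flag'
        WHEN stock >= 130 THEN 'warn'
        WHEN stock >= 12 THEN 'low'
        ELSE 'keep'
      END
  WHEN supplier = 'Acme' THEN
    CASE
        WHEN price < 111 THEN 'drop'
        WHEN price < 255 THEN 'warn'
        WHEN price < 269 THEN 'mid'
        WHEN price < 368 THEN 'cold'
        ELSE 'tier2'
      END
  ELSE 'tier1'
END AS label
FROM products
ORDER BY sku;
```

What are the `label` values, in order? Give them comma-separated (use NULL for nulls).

sku=R19: supplier='Soylent' → outer ELSE → tier1
sku=R24: supplier='Globex' → outer ELSE → tier1
sku=R38: supplier='Umbra' → outer ELSE → tier1
sku=R46: supplier='Umbra' → outer ELSE → tier1
sku=R47: supplier='Umbra' → outer ELSE → tier1
sku=R49: supplier='Initech' → inner[stock >= 163] → flag
sku=R52: supplier='Soylent' → outer ELSE → tier1
sku=R54: supplier='Soylent' → outer ELSE → tier1
sku=R62: supplier='Initech' → inner[stock >= 163] → flag
sku=R67: supplier='Soylent' → outer ELSE → tier1
sku=R70: supplier='Acme' → inner[price < 368] → cold
sku=R83: supplier='Acme' → inner[price < 111] → drop
sku=R90: supplier='Umbra' → outer ELSE → tier1

tier1, tier1, tier1, tier1, tier1, flag, tier1, tier1, flag, tier1, cold, drop, tier1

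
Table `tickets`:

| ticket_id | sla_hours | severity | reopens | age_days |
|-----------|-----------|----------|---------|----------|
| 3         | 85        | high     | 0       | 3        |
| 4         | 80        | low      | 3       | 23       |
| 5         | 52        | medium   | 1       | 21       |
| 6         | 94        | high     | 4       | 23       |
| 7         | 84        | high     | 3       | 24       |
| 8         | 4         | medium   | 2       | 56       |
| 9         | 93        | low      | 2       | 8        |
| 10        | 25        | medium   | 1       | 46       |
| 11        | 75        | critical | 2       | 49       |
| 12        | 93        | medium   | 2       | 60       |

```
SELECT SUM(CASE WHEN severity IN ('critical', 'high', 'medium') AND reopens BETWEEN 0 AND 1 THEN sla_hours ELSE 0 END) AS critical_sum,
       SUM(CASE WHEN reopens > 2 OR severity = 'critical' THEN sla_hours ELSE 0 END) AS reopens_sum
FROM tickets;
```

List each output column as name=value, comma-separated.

[critical_sum: severity IN ('critical', 'high', 'medium') AND reopens BETWEEN 0 AND 1]
ticket_id=3: ✓ → 85
ticket_id=4: ✗
ticket_id=5: ✓ → 52
ticket_id=6: ✗
ticket_id=7: ✗
ticket_id=8: ✗
ticket_id=9: ✗
ticket_id=10: ✓ → 25
ticket_id=11: ✗
ticket_id=12: ✗
critical_sum = 85 + 52 + 25 = 162
—
[reopens_sum: reopens > 2 OR severity = 'critical']
ticket_id=3: ✗
ticket_id=4: ✓ → 80
ticket_id=5: ✗
ticket_id=6: ✓ → 94
ticket_id=7: ✓ → 84
ticket_id=8: ✗
ticket_id=9: ✗
ticket_id=10: ✗
ticket_id=11: ✓ → 75
ticket_id=12: ✗
reopens_sum = 80 + 94 + 84 + 75 = 333

critical_sum=162, reopens_sum=333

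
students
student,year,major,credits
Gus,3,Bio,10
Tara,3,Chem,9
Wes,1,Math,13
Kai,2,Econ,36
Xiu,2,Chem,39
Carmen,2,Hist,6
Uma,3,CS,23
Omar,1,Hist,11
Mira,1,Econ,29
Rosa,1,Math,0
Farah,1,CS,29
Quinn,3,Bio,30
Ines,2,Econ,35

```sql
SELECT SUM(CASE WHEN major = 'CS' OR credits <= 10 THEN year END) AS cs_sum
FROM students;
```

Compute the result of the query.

student=Gus: ✓ → 3
student=Tara: ✓ → 3
student=Wes: ✗
student=Kai: ✗
student=Xiu: ✗
student=Carmen: ✓ → 2
student=Uma: ✓ → 3
student=Omar: ✗
student=Mira: ✗
student=Rosa: ✓ → 1
student=Farah: ✓ → 1
student=Quinn: ✗
student=Ines: ✗
cs_sum = 3 + 3 + 2 + 3 + 1 + 1 = 13

13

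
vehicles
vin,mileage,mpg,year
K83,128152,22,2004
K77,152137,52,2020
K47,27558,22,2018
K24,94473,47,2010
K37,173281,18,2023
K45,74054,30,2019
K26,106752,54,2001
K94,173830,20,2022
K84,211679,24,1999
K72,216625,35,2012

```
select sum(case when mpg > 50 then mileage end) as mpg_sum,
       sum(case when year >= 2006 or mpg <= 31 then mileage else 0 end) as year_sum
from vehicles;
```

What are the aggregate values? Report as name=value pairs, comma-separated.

mpg_sum=258889, year_sum=1251789

[mpg_sum: mpg > 50]
vin=K83: ✗
vin=K77: ✓ → 152137
vin=K47: ✗
vin=K24: ✗
vin=K37: ✗
vin=K45: ✗
vin=K26: ✓ → 106752
vin=K94: ✗
vin=K84: ✗
vin=K72: ✗
mpg_sum = 152137 + 106752 = 258889
—
[year_sum: year >= 2006 or mpg <= 31]
vin=K83: ✓ → 128152
vin=K77: ✓ → 152137
vin=K47: ✓ → 27558
vin=K24: ✓ → 94473
vin=K37: ✓ → 173281
vin=K45: ✓ → 74054
vin=K26: ✗
vin=K94: ✓ → 173830
vin=K84: ✓ → 211679
vin=K72: ✓ → 216625
year_sum = 128152 + 152137 + 27558 + 94473 + 173281 + 74054 + 173830 + 211679 + 216625 = 1251789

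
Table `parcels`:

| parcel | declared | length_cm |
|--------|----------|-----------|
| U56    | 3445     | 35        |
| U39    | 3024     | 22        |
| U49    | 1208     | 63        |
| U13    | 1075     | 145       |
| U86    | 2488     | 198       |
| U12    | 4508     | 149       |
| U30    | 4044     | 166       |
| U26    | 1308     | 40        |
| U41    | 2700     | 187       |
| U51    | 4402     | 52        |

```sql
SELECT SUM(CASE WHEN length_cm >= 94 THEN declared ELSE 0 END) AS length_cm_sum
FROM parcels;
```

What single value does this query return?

14815

parcel=U56: ✗
parcel=U39: ✗
parcel=U49: ✗
parcel=U13: ✓ → 1075
parcel=U86: ✓ → 2488
parcel=U12: ✓ → 4508
parcel=U30: ✓ → 4044
parcel=U26: ✗
parcel=U41: ✓ → 2700
parcel=U51: ✗
length_cm_sum = 1075 + 2488 + 4508 + 4044 + 2700 = 14815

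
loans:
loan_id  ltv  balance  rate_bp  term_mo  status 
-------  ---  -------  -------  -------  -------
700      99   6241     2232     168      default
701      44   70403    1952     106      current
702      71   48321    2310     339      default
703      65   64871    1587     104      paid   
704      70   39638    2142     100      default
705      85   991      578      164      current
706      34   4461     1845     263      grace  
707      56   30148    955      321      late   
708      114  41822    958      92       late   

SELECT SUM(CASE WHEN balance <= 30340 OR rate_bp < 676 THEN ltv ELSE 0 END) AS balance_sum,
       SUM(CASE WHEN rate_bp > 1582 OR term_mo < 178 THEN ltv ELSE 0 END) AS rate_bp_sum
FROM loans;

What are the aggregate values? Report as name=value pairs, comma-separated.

[balance_sum: balance <= 30340 OR rate_bp < 676]
loan_id=700: ✓ → 99
loan_id=701: ✗
loan_id=702: ✗
loan_id=703: ✗
loan_id=704: ✗
loan_id=705: ✓ → 85
loan_id=706: ✓ → 34
loan_id=707: ✓ → 56
loan_id=708: ✗
balance_sum = 99 + 85 + 34 + 56 = 274
—
[rate_bp_sum: rate_bp > 1582 OR term_mo < 178]
loan_id=700: ✓ → 99
loan_id=701: ✓ → 44
loan_id=702: ✓ → 71
loan_id=703: ✓ → 65
loan_id=704: ✓ → 70
loan_id=705: ✓ → 85
loan_id=706: ✓ → 34
loan_id=707: ✗
loan_id=708: ✓ → 114
rate_bp_sum = 99 + 44 + 71 + 65 + 70 + 85 + 34 + 114 = 582

balance_sum=274, rate_bp_sum=582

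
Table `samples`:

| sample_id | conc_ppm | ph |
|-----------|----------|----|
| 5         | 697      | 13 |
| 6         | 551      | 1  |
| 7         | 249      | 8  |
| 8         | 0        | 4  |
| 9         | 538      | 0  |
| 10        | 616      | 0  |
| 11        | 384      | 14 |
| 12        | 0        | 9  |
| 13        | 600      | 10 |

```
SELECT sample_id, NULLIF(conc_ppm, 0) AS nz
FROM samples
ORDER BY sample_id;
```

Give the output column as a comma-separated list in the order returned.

697, 551, 249, NULL, 538, 616, 384, NULL, 600

sample_id=5: conc_ppm=697 vs 0: differ → 697
sample_id=6: conc_ppm=551 vs 0: differ → 551
sample_id=7: conc_ppm=249 vs 0: differ → 249
sample_id=8: conc_ppm=0 vs 0: equal → NULL
sample_id=9: conc_ppm=538 vs 0: differ → 538
sample_id=10: conc_ppm=616 vs 0: differ → 616
sample_id=11: conc_ppm=384 vs 0: differ → 384
sample_id=12: conc_ppm=0 vs 0: equal → NULL
sample_id=13: conc_ppm=600 vs 0: differ → 600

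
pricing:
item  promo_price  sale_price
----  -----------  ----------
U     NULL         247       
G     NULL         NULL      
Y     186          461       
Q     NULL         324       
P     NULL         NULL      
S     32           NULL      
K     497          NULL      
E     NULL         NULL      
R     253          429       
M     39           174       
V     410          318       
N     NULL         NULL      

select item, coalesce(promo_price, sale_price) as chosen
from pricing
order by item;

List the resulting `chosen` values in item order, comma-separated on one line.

NULL, NULL, 497, 39, NULL, NULL, 324, 253, 32, 247, 410, 186

item=E: promo_price=NULL, sale_price=NULL (all NULL) → NULL
item=G: promo_price=NULL, sale_price=NULL (all NULL) → NULL
item=K: promo_price=497 → 497
item=M: promo_price=39 → 39
item=N: promo_price=NULL, sale_price=NULL (all NULL) → NULL
item=P: promo_price=NULL, sale_price=NULL (all NULL) → NULL
item=Q: promo_price=NULL, sale_price=324 → 324
item=R: promo_price=253 → 253
item=S: promo_price=32 → 32
item=U: promo_price=NULL, sale_price=247 → 247
item=V: promo_price=410 → 410
item=Y: promo_price=186 → 186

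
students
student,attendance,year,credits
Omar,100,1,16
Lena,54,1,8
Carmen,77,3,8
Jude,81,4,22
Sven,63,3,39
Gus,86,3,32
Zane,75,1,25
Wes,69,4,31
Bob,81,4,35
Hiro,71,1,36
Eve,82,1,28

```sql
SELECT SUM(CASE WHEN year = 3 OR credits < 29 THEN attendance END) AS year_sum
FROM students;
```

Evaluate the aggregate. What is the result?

618

student=Omar: ✓ → 100
student=Lena: ✓ → 54
student=Carmen: ✓ → 77
student=Jude: ✓ → 81
student=Sven: ✓ → 63
student=Gus: ✓ → 86
student=Zane: ✓ → 75
student=Wes: ✗
student=Bob: ✗
student=Hiro: ✗
student=Eve: ✓ → 82
year_sum = 100 + 54 + 77 + 81 + 63 + 86 + 75 + 82 = 618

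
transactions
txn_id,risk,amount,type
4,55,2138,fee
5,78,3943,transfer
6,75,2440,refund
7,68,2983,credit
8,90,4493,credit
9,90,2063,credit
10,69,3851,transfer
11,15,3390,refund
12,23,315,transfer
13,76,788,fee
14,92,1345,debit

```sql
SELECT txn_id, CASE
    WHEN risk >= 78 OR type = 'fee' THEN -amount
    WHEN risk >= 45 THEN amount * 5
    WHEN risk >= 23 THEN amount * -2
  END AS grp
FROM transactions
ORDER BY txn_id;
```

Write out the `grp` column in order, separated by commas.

txn_id=4: risk >= 78 OR type = 'fee' → -2138
txn_id=5: risk >= 78 OR type = 'fee' → -3943
txn_id=6: risk >= 45 → 12200
txn_id=7: risk >= 45 → 14915
txn_id=8: risk >= 78 OR type = 'fee' → -4493
txn_id=9: risk >= 78 OR type = 'fee' → -2063
txn_id=10: risk >= 45 → 19255
txn_id=11: (no match → NULL) → NULL
txn_id=12: risk >= 23 → -630
txn_id=13: risk >= 78 OR type = 'fee' → -788
txn_id=14: risk >= 78 OR type = 'fee' → -1345

-2138, -3943, 12200, 14915, -4493, -2063, 19255, NULL, -630, -788, -1345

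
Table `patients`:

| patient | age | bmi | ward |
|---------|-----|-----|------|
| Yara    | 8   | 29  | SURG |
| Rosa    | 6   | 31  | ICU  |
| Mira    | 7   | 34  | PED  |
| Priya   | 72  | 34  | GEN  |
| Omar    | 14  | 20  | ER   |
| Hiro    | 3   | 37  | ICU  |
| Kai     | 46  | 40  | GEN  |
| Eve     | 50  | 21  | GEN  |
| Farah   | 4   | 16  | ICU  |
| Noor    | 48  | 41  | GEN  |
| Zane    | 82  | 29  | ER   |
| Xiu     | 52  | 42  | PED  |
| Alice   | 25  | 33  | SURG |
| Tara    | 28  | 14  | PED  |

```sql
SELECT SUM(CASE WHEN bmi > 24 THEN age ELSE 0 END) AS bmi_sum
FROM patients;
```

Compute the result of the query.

349

patient=Yara: ✓ → 8
patient=Rosa: ✓ → 6
patient=Mira: ✓ → 7
patient=Priya: ✓ → 72
patient=Omar: ✗
patient=Hiro: ✓ → 3
patient=Kai: ✓ → 46
patient=Eve: ✗
patient=Farah: ✗
patient=Noor: ✓ → 48
patient=Zane: ✓ → 82
patient=Xiu: ✓ → 52
patient=Alice: ✓ → 25
patient=Tara: ✗
bmi_sum = 8 + 6 + 7 + 72 + 3 + 46 + 48 + 82 + 52 + 25 = 349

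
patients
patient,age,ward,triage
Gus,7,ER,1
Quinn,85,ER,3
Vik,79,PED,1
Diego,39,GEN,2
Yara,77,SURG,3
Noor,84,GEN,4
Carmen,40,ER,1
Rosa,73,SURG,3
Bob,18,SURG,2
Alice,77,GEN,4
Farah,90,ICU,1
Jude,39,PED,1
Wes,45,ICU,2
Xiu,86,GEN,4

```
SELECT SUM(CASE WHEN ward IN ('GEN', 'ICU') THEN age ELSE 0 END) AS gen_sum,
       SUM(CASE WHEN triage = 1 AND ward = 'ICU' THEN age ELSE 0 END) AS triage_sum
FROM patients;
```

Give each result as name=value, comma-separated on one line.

gen_sum=421, triage_sum=90

[gen_sum: ward IN ('GEN', 'ICU')]
patient=Gus: ✗
patient=Quinn: ✗
patient=Vik: ✗
patient=Diego: ✓ → 39
patient=Yara: ✗
patient=Noor: ✓ → 84
patient=Carmen: ✗
patient=Rosa: ✗
patient=Bob: ✗
patient=Alice: ✓ → 77
patient=Farah: ✓ → 90
patient=Jude: ✗
patient=Wes: ✓ → 45
patient=Xiu: ✓ → 86
gen_sum = 39 + 84 + 77 + 90 + 45 + 86 = 421
—
[triage_sum: triage = 1 AND ward = 'ICU']
patient=Gus: ✗
patient=Quinn: ✗
patient=Vik: ✗
patient=Diego: ✗
patient=Yara: ✗
patient=Noor: ✗
patient=Carmen: ✗
patient=Rosa: ✗
patient=Bob: ✗
patient=Alice: ✗
patient=Farah: ✓ → 90
patient=Jude: ✗
patient=Wes: ✗
patient=Xiu: ✗
triage_sum = 90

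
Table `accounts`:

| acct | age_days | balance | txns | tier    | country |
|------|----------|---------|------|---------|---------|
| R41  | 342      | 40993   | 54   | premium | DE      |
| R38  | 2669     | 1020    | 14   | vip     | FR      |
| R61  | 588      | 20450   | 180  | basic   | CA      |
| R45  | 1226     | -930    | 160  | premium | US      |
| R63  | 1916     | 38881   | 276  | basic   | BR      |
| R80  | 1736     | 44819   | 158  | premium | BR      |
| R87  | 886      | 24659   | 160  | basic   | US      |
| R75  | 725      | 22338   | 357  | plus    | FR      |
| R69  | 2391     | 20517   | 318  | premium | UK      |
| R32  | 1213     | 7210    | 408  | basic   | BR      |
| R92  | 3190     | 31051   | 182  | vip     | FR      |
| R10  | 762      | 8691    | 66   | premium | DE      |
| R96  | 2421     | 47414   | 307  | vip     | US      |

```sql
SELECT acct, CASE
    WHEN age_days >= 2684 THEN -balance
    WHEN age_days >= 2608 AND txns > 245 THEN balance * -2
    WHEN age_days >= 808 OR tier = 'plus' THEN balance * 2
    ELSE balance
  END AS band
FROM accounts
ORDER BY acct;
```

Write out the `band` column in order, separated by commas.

acct=R10: ELSE → 8691
acct=R32: age_days >= 808 OR tier = 'plus' → 14420
acct=R38: age_days >= 808 OR tier = 'plus' → 2040
acct=R41: ELSE → 40993
acct=R45: age_days >= 808 OR tier = 'plus' → -1860
acct=R61: ELSE → 20450
acct=R63: age_days >= 808 OR tier = 'plus' → 77762
acct=R69: age_days >= 808 OR tier = 'plus' → 41034
acct=R75: age_days >= 808 OR tier = 'plus' → 44676
acct=R80: age_days >= 808 OR tier = 'plus' → 89638
acct=R87: age_days >= 808 OR tier = 'plus' → 49318
acct=R92: age_days >= 2684 → -31051
acct=R96: age_days >= 808 OR tier = 'plus' → 94828

8691, 14420, 2040, 40993, -1860, 20450, 77762, 41034, 44676, 89638, 49318, -31051, 94828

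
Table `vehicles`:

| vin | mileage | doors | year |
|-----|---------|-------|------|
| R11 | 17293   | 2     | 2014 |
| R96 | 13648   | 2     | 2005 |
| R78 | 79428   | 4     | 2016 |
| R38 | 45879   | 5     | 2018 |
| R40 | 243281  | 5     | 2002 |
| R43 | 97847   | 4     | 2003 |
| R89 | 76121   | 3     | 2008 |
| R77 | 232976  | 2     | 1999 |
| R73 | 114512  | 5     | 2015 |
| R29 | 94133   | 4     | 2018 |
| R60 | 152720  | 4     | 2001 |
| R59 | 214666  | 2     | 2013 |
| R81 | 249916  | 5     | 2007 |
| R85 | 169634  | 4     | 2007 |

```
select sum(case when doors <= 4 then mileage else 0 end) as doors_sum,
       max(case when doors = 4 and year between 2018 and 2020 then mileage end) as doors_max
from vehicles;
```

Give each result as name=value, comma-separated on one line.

doors_sum=1148466, doors_max=94133

[doors_sum: doors <= 4]
vin=R11: ✓ → 17293
vin=R96: ✓ → 13648
vin=R78: ✓ → 79428
vin=R38: ✗
vin=R40: ✗
vin=R43: ✓ → 97847
vin=R89: ✓ → 76121
vin=R77: ✓ → 232976
vin=R73: ✗
vin=R29: ✓ → 94133
vin=R60: ✓ → 152720
vin=R59: ✓ → 214666
vin=R81: ✗
vin=R85: ✓ → 169634
doors_sum = 17293 + 13648 + 79428 + 97847 + 76121 + 232976 + 94133 + 152720 + 214666 + 169634 = 1148466
—
[doors_max: doors = 4 and year between 2018 and 2020]
vin=R11: ✗
vin=R96: ✗
vin=R78: ✗
vin=R38: ✗
vin=R40: ✗
vin=R43: ✗
vin=R89: ✗
vin=R77: ✗
vin=R73: ✗
vin=R29: ✓ → 94133
vin=R60: ✗
vin=R59: ✗
vin=R81: ✗
vin=R85: ✗
doors_max = MAX(94133) = 94133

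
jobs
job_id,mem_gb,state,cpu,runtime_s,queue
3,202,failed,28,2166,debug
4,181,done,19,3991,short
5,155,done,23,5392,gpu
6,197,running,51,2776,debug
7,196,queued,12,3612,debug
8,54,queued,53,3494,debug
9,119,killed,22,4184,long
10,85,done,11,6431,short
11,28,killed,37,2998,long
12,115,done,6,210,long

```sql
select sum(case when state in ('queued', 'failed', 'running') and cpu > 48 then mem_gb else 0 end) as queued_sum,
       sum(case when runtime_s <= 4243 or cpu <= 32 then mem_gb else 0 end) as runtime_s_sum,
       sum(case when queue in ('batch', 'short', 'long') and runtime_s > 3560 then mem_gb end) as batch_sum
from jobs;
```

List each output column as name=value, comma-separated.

queued_sum=251, runtime_s_sum=1332, batch_sum=385

[queued_sum: state in ('queued', 'failed', 'running') and cpu > 48]
job_id=3: ✗
job_id=4: ✗
job_id=5: ✗
job_id=6: ✓ → 197
job_id=7: ✗
job_id=8: ✓ → 54
job_id=9: ✗
job_id=10: ✗
job_id=11: ✗
job_id=12: ✗
queued_sum = 197 + 54 = 251
—
[runtime_s_sum: runtime_s <= 4243 or cpu <= 32]
job_id=3: ✓ → 202
job_id=4: ✓ → 181
job_id=5: ✓ → 155
job_id=6: ✓ → 197
job_id=7: ✓ → 196
job_id=8: ✓ → 54
job_id=9: ✓ → 119
job_id=10: ✓ → 85
job_id=11: ✓ → 28
job_id=12: ✓ → 115
runtime_s_sum = 202 + 181 + 155 + 197 + 196 + 54 + 119 + 85 + 28 + 115 = 1332
—
[batch_sum: queue in ('batch', 'short', 'long') and runtime_s > 3560]
job_id=3: ✗
job_id=4: ✓ → 181
job_id=5: ✗
job_id=6: ✗
job_id=7: ✗
job_id=8: ✗
job_id=9: ✓ → 119
job_id=10: ✓ → 85
job_id=11: ✗
job_id=12: ✗
batch_sum = 181 + 119 + 85 = 385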